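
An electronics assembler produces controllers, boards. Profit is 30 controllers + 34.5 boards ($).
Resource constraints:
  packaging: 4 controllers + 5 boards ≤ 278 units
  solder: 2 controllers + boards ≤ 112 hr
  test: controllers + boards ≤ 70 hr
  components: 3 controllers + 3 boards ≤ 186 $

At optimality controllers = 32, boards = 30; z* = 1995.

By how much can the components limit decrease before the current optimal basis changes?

Binding constraints: packaging, components. The basis is B = [[4,5],[3,3]] with det -3.
Per unit decrease in components, x* moves by d = (-1.6667, 1.3333).
The basis stays optimal until controllers reaches 0; allowable decrease = 19.2 $.

19.2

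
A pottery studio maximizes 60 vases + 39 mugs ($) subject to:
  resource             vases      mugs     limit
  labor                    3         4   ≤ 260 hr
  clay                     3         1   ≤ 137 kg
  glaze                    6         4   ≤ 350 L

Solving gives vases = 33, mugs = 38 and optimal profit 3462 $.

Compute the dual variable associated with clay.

Binding: clay and glaze. Non-binding: labor (9 unused).
By complementary slackness, y = 0 for the non-binding constraint.
The binding rows give the dual system: 3·y_clay + 6·y_glaze = 60 and 1·y_clay + 4·y_glaze = 39.
This yields shadow prices y_clay = 1, y_glaze = 9.5.
Shadow price of clay = 1.

1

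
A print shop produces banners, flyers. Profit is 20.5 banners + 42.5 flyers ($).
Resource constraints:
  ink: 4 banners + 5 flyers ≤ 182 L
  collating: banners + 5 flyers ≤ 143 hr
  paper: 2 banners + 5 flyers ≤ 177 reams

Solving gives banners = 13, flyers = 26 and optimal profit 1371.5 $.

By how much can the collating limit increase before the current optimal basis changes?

Binding constraints: ink, collating. The basis is B = [[4,5],[1,5]] with det 15.
Per unit increase in collating, x* moves by d = (-0.3333, 0.2667).
The basis stays optimal until paper becomes binding; allowable increase = 31.5 hr.

31.5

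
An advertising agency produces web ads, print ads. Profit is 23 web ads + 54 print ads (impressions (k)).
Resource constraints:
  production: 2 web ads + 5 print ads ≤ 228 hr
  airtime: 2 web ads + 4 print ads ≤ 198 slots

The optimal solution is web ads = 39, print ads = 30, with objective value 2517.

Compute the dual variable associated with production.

Check each constraint at x*: production 228/228 (tight); airtime 198/198 (tight).
Dual feasibility on the basic columns requires 2·y_production + 2·y_airtime = 23, 5·y_production + 4·y_airtime = 54.
This yields shadow prices y_production = 8, y_airtime = 3.5.
Shadow price of production = 8.

8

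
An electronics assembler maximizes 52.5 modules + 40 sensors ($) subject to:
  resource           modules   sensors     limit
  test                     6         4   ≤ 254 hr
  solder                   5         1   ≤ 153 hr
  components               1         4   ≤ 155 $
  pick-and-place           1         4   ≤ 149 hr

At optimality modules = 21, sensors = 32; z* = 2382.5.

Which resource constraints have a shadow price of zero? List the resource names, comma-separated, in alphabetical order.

test: 254/254 (binding)
solder: 137/153 (slack 16)
components: 149/155 (slack 6)
pick-and-place: 149/149 (binding)
By complementary slackness, a constraint with positive slack has shadow price 0 → components, solder.

components, solder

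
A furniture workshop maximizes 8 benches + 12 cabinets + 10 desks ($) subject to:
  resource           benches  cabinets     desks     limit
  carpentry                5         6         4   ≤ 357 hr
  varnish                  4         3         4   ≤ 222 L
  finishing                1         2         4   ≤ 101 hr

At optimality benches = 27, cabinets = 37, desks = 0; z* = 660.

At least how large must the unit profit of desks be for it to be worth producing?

Check each constraint at x*: carpentry 357/357 (tight); varnish 219/222 (slack 3); finishing 101/101 (tight).
By complementary slackness, y = 0 for the non-binding constraint.
Dual feasibility on the basic columns requires 5·y_carpentry + 1·y_finishing = 8, 6·y_carpentry + 2·y_finishing = 12.
Solving: y_carpentry = 1, y_finishing = 3.
desks enters the basis when its profit ≥ yᵀa₃ = 1·4 + 3·4 = 16.

16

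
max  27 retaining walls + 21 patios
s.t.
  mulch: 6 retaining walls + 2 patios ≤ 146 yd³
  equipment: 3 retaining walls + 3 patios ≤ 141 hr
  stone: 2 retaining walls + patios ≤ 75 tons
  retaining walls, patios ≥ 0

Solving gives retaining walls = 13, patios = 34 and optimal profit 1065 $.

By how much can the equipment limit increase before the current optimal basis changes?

Binding constraints: mulch, equipment. The basis is B = [[6,2],[3,3]] with det 12.
Per unit increase in equipment, x* moves by d = (-0.1667, 0.5).
The basis stays optimal until retaining walls reaches 0; allowable increase = 78 hr.

78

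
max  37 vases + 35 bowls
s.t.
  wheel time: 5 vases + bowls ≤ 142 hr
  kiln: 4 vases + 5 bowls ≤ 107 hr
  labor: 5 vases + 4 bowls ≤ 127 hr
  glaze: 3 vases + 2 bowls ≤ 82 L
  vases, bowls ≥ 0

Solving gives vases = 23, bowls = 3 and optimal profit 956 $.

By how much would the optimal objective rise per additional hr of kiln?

Check each constraint at x*: wheel time 118/142 (slack 24); kiln 107/107 (tight); labor 127/127 (tight); glaze 75/82 (slack 7).
By complementary slackness, y = 0 for the non-binding constraints.
Dual feasibility on the basic columns requires 4·y_kiln + 5·y_labor = 37, 5·y_kiln + 4·y_labor = 35.
→ y_kiln = 3 and y_labor = 5.
Shadow price of kiln = 3.

3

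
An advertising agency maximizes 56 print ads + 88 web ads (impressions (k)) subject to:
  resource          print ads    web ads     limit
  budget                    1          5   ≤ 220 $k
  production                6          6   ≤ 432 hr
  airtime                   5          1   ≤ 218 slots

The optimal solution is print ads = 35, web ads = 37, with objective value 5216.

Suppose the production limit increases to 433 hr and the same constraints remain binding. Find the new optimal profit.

Binding: budget and production. Non-binding: airtime (6 unused).
Since airtime is not tight, its dual is 0.
The binding rows give the dual system: 1·y_budget + 6·y_production = 56 and 5·y_budget + 6·y_production = 88.
This yields shadow prices y_budget = 8, y_production = 8.
Δz = y_production·Δb = 8 × (1) = 8, so new z* = 5216 + 8 = 5224.

5224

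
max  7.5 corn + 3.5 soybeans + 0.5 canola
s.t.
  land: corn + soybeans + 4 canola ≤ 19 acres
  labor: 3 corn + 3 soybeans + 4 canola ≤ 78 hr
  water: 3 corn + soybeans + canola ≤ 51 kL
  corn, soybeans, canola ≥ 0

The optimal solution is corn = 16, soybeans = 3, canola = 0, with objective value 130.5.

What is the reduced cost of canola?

-7.5

At the optimum: land uses 19 of 19 (binding); labor uses 57 of 78 (slack = 21); water uses 51 of 51 (binding).
By complementary slackness, y = 0 for the non-binding constraint.
The binding rows give the dual system: 1·y_land + 3·y_water = 7.5 and 1·y_land + 1·y_water = 3.5.
→ y_land = 1.5 and y_water = 2.
Reduced cost of canola: c₃ − yᵀa₃ = 0.5 − (1.5·4 + 2·1) = 0.5 − 8 = -7.5.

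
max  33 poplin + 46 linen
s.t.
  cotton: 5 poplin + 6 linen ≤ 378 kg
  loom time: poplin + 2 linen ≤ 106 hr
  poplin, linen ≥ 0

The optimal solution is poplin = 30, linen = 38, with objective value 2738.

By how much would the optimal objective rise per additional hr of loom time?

At the optimum: cotton uses 378 of 378 (binding); loom time uses 106 of 106 (binding).
Dual feasibility on the basic columns requires 5·y_cotton + 1·y_loom time = 33, 6·y_cotton + 2·y_loom time = 46.
→ y_cotton = 5 and y_loom time = 8.
Shadow price of loom time = 8.

8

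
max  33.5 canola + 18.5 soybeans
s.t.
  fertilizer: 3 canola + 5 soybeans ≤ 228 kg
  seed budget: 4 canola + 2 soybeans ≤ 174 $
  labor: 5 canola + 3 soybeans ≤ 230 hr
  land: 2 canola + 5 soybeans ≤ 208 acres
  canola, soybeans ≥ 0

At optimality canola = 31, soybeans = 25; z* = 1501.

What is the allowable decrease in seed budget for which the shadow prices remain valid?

1.25

Binding constraints: seed budget, labor. The basis is B = [[4,2],[5,3]] with det 2.
Per unit decrease in seed budget, x* moves by d = (-1.5, 2.5).
The basis stays optimal until fertilizer becomes binding; allowable decrease = 1.25 $.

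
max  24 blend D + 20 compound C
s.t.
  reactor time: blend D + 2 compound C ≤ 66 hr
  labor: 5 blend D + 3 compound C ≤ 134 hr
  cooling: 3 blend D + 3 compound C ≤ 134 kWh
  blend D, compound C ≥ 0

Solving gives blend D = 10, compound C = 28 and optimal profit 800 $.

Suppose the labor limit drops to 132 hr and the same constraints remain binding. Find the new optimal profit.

792

Binding: reactor time and labor. Non-binding: cooling (20 unused).
Since cooling is not tight, its dual is 0.
Dual feasibility on the basic columns requires 1·y_reactor time + 5·y_labor = 24, 2·y_reactor time + 3·y_labor = 20.
This yields shadow prices y_reactor time = 4, y_labor = 4.
Δz = y_labor·Δb = 4 × (-2) = -8, so new z* = 800 − 8 = 792.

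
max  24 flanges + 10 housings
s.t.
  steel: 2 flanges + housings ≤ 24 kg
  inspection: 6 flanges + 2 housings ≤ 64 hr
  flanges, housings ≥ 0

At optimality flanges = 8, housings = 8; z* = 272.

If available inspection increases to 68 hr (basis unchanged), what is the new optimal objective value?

At the optimum: steel uses 24 of 24 (binding); inspection uses 64 of 64 (binding).
The binding rows give the dual system: 2·y_steel + 6·y_inspection = 24 and 1·y_steel + 2·y_inspection = 10.
Solving: y_steel = 6, y_inspection = 2.
Δz = y_inspection·Δb = 2 × (4) = 8, so new z* = 272 + 8 = 280.

280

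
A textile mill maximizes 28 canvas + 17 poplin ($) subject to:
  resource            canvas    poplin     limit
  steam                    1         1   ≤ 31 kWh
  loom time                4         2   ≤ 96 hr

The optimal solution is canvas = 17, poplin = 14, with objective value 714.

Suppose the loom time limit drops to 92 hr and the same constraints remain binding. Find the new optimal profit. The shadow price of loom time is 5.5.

Δb = -4, so new z* = 714 + (5.5)·(-4) = 714 − 22 = 692.

692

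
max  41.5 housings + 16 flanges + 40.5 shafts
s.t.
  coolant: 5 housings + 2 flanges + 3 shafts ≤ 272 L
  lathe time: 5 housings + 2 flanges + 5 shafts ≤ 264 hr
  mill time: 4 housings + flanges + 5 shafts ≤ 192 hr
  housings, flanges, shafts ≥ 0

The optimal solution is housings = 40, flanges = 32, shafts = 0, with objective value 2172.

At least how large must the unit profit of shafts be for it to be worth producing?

At the optimum: coolant uses 264 of 272 (slack = 8); lathe time uses 264 of 264 (binding); mill time uses 192 of 192 (binding).
By complementary slackness, y = 0 for the non-binding constraint.
From A_Bᵀ y = c: 5·y_lathe time + 4·y_mill time = 41.5; 2·y_lathe time + 1·y_mill time = 16.
Solving: y_lathe time = 7.5, y_mill time = 1.
shafts enters the basis when its profit ≥ yᵀa₃ = 7.5·5 + 1·5 = 42.5.

42.5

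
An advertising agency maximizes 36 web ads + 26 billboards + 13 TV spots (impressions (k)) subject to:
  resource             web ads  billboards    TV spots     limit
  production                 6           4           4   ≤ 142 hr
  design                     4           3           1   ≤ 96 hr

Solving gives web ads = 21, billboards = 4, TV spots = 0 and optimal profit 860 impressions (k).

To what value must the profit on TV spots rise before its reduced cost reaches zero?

14

Check each constraint at x*: production 142/142 (tight); design 96/96 (tight).
Dual feasibility on the basic columns requires 6·y_production + 4·y_design = 36, 4·y_production + 3·y_design = 26.
This yields shadow prices y_production = 2, y_design = 6.
TV spots enters the basis when its profit ≥ yᵀa₃ = 2·4 + 6·1 = 14.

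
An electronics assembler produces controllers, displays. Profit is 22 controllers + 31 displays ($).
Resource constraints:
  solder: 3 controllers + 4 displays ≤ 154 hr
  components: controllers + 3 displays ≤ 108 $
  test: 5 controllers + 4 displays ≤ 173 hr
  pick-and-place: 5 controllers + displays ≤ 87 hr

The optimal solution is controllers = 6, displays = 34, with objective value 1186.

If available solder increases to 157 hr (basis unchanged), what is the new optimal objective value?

1207

Binding: solder and components. Non-binding: test (7 unused), pick-and-place (23 unused).
Slack constraints have shadow price 0 (complementary slackness).
From A_Bᵀ y = c: 3·y_solder + 1·y_components = 22; 4·y_solder + 3·y_components = 31.
Solving: y_solder = 7, y_components = 1.
Δz = y_solder·Δb = 7 × (3) = 21, so new z* = 1186 + 21 = 1207.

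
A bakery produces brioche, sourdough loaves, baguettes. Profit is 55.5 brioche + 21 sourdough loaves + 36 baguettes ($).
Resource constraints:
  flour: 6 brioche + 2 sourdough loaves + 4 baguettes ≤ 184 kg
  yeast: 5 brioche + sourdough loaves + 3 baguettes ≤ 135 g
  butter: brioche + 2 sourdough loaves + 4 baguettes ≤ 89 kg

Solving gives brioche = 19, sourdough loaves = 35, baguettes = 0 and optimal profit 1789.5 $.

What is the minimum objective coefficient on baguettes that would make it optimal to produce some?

Binding: flour and butter. Non-binding: yeast (5 unused).
Since yeast is not tight, its dual is 0.
Dual feasibility on the basic columns requires 6·y_flour + 1·y_butter = 55.5, 2·y_flour + 2·y_butter = 21.
Solving: y_flour = 9, y_butter = 1.5.
baguettes enters the basis when its profit ≥ yᵀa₃ = 9·4 + 1.5·4 = 42.

42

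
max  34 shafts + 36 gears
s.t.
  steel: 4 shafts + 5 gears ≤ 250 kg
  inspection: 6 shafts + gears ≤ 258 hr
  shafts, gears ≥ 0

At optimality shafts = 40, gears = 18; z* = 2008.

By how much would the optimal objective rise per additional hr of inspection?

At the optimum: steel uses 250 of 250 (binding); inspection uses 258 of 258 (binding).
The binding rows give the dual system: 4·y_steel + 6·y_inspection = 34 and 5·y_steel + 1·y_inspection = 36.
This yields shadow prices y_steel = 7, y_inspection = 1.
Shadow price of inspection = 1.

1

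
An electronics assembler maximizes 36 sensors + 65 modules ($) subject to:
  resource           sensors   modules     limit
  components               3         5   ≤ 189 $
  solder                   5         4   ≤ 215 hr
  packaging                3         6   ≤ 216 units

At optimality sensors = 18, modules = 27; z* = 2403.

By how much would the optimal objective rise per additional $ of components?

7

Binding: components and packaging. Non-binding: solder (17 unused).
By complementary slackness, y = 0 for the non-binding constraint.
From A_Bᵀ y = c: 3·y_components + 3·y_packaging = 36; 5·y_components + 6·y_packaging = 65.
→ y_components = 7 and y_packaging = 5.
Shadow price of components = 7.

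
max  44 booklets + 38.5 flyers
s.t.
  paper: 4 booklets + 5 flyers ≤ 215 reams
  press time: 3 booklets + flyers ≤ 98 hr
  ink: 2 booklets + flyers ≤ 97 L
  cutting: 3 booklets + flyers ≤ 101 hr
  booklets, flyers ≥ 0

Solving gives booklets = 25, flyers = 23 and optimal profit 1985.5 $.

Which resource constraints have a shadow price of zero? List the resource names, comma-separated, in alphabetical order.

cutting, ink

paper: 215/215 (binding)
press time: 98/98 (binding)
ink: 73/97 (slack 24)
cutting: 98/101 (slack 3)
By complementary slackness, a constraint with positive slack has shadow price 0 → cutting, ink.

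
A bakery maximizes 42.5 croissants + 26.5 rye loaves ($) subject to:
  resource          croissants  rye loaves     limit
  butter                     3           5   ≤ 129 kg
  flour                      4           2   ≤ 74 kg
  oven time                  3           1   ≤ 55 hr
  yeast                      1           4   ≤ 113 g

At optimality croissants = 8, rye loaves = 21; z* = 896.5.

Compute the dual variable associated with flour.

9.5

Binding: butter and flour. Non-binding: oven time (10 unused), yeast (21 unused).
Since oven time, yeast are not tight, their duals are 0.
The binding rows give the dual system: 3·y_butter + 4·y_flour = 42.5 and 5·y_butter + 2·y_flour = 26.5.
This yields shadow prices y_butter = 1.5, y_flour = 9.5.
Shadow price of flour = 9.5.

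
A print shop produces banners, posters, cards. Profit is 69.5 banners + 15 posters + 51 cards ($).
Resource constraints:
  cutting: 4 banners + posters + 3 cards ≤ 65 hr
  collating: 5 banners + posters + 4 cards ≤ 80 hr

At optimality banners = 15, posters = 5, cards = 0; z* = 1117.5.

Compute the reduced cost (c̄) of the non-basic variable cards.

At the optimum: cutting uses 65 of 65 (binding); collating uses 80 of 80 (binding).
From A_Bᵀ y = c: 4·y_cutting + 5·y_collating = 69.5; 1·y_cutting + 1·y_collating = 15.
This yields shadow prices y_cutting = 5.5, y_collating = 9.5.
Reduced cost of cards: c₃ − yᵀa₃ = 51 − (5.5·3 + 9.5·4) = 51 − 54.5 = -3.5.

-3.5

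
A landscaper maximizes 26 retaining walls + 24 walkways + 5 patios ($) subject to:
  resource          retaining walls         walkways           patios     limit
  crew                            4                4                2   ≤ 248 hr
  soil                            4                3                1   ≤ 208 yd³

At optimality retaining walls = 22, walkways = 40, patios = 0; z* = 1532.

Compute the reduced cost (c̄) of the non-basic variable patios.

-6

At the optimum: crew uses 248 of 248 (binding); soil uses 208 of 208 (binding).
Dual feasibility on the basic columns requires 4·y_crew + 4·y_soil = 26, 4·y_crew + 3·y_soil = 24.
Solving: y_crew = 4.5, y_soil = 2.
Reduced cost of patios: c₃ − yᵀa₃ = 5 − (4.5·2 + 2·1) = 5 − 11 = -6.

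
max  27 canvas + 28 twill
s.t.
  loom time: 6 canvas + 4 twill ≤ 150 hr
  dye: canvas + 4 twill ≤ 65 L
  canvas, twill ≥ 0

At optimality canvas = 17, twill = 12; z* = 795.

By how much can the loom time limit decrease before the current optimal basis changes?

Binding constraints: loom time, dye. The basis is B = [[6,4],[1,4]] with det 20.
Per unit decrease in loom time, x* moves by d = (-0.2, 0.05).
The basis stays optimal until canvas reaches 0; allowable decrease = 85 hr.

85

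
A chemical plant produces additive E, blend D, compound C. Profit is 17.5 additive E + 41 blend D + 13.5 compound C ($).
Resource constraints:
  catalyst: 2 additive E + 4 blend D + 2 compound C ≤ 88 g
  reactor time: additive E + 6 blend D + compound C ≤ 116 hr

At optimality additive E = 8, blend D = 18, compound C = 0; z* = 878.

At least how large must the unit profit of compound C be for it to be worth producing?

17.5

At the optimum: catalyst uses 88 of 88 (binding); reactor time uses 116 of 116 (binding).
Dual feasibility on the basic columns requires 2·y_catalyst + 1·y_reactor time = 17.5, 4·y_catalyst + 6·y_reactor time = 41.
Solving: y_catalyst = 8, y_reactor time = 1.5.
compound C enters the basis when its profit ≥ yᵀa₃ = 8·2 + 1.5·1 = 17.5.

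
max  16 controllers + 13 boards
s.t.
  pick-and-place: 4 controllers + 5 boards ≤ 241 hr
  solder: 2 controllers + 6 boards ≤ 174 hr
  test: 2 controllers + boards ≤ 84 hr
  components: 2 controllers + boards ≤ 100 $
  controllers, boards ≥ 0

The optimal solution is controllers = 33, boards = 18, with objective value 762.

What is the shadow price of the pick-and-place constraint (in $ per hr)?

0

Check each constraint at x*: pick-and-place 222/241 (slack 19); solder 174/174 (tight); test 84/84 (tight); components 84/100 (slack 16).
By complementary slackness, y = 0 for the non-binding constraints.
The binding rows give the dual system: 2·y_solder + 2·y_test = 16 and 6·y_solder + 1·y_test = 13.
This yields shadow prices y_solder = 1, y_test = 7.
Shadow price of pick-and-place = 0.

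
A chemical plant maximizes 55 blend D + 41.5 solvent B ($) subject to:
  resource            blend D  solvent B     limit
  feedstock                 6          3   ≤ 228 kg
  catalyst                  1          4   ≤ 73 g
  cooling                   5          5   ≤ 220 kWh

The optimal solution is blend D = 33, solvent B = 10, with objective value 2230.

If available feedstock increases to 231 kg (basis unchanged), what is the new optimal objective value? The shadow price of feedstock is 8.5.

2255.5

Δb = 3, so new z* = 2230 + (8.5)·(3) = 2230 + 25.5 = 2255.5.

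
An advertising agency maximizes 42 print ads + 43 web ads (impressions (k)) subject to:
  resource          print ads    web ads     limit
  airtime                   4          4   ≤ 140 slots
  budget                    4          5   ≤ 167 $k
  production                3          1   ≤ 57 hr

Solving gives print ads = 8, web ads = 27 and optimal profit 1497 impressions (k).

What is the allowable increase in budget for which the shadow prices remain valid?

Binding constraints: airtime, budget. The basis is B = [[4,4],[4,5]] with det 4.
Per unit increase in budget, x* moves by d = (-1, 1).
The basis stays optimal until print ads reaches 0; allowable increase = 8 $k.

8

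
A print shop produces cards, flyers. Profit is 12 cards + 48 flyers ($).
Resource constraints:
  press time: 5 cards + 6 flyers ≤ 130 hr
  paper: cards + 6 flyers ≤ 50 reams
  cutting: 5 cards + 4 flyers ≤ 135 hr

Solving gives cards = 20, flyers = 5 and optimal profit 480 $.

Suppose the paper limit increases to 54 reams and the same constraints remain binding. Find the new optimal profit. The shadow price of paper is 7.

508

Δb = 4, so new z* = 480 + (7)·(4) = 480 + 28 = 508.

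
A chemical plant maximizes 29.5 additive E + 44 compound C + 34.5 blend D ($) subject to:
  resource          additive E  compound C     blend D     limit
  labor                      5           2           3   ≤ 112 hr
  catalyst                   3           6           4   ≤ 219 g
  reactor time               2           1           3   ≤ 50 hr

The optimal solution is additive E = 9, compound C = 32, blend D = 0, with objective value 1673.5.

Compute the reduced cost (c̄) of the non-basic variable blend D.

Binding: catalyst and reactor time. Non-binding: labor (3 unused).
Slack constraints have shadow price 0 (complementary slackness).
Dual feasibility on the basic columns requires 3·y_catalyst + 2·y_reactor time = 29.5, 6·y_catalyst + 1·y_reactor time = 44.
→ y_catalyst = 6.5 and y_reactor time = 5.
Reduced cost of blend D: c₃ − yᵀa₃ = 34.5 − (6.5·4 + 5·3) = 34.5 − 41 = -6.5.

-6.5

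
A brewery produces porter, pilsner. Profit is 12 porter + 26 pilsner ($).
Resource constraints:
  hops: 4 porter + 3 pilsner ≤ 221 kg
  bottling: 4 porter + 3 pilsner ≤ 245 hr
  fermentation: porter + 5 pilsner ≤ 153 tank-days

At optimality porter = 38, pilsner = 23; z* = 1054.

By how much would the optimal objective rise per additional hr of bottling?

0

At the optimum: hops uses 221 of 221 (binding); bottling uses 221 of 245 (slack = 24); fermentation uses 153 of 153 (binding).
Slack constraints have shadow price 0 (complementary slackness).
From A_Bᵀ y = c: 4·y_hops + 1·y_fermentation = 12; 3·y_hops + 5·y_fermentation = 26.
→ y_hops = 2 and y_fermentation = 4.
Shadow price of bottling = 0.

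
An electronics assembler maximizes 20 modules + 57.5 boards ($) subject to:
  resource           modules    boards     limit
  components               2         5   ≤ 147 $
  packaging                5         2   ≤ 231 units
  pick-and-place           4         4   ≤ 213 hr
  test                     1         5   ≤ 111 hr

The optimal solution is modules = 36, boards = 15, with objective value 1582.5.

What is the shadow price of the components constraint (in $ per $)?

8.5

At the optimum: components uses 147 of 147 (binding); packaging uses 210 of 231 (slack = 21); pick-and-place uses 204 of 213 (slack = 9); test uses 111 of 111 (binding).
By complementary slackness, y = 0 for the non-binding constraints.
From A_Bᵀ y = c: 2·y_components + 1·y_test = 20; 5·y_components + 5·y_test = 57.5.
Solving: y_components = 8.5, y_test = 3.
Shadow price of components = 8.5.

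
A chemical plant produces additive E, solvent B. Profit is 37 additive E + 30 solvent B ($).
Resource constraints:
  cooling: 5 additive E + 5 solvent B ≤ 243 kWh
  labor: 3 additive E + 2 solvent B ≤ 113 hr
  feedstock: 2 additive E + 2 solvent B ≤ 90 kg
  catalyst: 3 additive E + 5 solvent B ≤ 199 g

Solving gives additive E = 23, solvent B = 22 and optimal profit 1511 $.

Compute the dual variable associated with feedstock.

Binding: labor and feedstock. Non-binding: cooling (18 unused), catalyst (20 unused).
Slack constraints have shadow price 0 (complementary slackness).
From A_Bᵀ y = c: 3·y_labor + 2·y_feedstock = 37; 2·y_labor + 2·y_feedstock = 30.
Solving: y_labor = 7, y_feedstock = 8.
Shadow price of feedstock = 8.

8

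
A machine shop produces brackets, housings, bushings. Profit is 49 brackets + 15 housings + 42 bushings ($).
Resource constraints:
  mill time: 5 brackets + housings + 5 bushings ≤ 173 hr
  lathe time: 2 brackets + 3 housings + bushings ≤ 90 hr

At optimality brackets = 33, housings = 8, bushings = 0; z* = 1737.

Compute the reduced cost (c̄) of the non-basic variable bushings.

-5

Both mill time and lathe time are binding at x*.
Dual feasibility on the basic columns requires 5·y_mill time + 2·y_lathe time = 49, 1·y_mill time + 3·y_lathe time = 15.
This yields shadow prices y_mill time = 9, y_lathe time = 2.
Reduced cost of bushings: c₃ − yᵀa₃ = 42 − (9·5 + 2·1) = 42 − 47 = -5.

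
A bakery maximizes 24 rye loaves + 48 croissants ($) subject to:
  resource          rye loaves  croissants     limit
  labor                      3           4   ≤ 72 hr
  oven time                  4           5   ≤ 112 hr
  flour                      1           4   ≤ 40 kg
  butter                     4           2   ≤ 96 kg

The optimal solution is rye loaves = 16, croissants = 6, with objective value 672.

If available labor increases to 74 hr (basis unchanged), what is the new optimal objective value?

684

At the optimum: labor uses 72 of 72 (binding); oven time uses 94 of 112 (slack = 18); flour uses 40 of 40 (binding); butter uses 76 of 96 (slack = 20).
Slack constraints have shadow price 0 (complementary slackness).
The binding rows give the dual system: 3·y_labor + 1·y_flour = 24 and 4·y_labor + 4·y_flour = 48.
This yields shadow prices y_labor = 6, y_flour = 6.
Δz = y_labor·Δb = 6 × (2) = 12, so new z* = 672 + 12 = 684.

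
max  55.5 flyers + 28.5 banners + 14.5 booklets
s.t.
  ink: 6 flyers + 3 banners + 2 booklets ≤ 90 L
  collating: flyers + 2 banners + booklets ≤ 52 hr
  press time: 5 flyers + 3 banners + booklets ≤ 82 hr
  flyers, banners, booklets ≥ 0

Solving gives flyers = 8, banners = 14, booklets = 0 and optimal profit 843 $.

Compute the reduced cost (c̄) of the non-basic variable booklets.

-3

Check each constraint at x*: ink 90/90 (tight); collating 36/52 (slack 16); press time 82/82 (tight).
By complementary slackness, y = 0 for the non-binding constraint.
From A_Bᵀ y = c: 6·y_ink + 5·y_press time = 55.5; 3·y_ink + 3·y_press time = 28.5.
This yields shadow prices y_ink = 8, y_press time = 1.5.
Reduced cost of booklets: c₃ − yᵀa₃ = 14.5 − (8·2 + 1.5·1) = 14.5 − 17.5 = -3.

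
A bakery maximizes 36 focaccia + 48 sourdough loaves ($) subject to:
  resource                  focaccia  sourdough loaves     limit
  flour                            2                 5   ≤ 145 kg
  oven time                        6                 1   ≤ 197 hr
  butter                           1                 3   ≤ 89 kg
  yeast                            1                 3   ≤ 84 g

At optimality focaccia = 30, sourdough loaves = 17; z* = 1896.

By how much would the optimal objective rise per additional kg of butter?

At the optimum: flour uses 145 of 145 (binding); oven time uses 197 of 197 (binding); butter uses 81 of 89 (slack = 8); yeast uses 81 of 84 (slack = 3).
Since butter, yeast are not tight, their duals are 0.
From A_Bᵀ y = c: 2·y_flour + 6·y_oven time = 36; 5·y_flour + 1·y_oven time = 48.
This yields shadow prices y_flour = 9, y_oven time = 3.
Shadow price of butter = 0.

0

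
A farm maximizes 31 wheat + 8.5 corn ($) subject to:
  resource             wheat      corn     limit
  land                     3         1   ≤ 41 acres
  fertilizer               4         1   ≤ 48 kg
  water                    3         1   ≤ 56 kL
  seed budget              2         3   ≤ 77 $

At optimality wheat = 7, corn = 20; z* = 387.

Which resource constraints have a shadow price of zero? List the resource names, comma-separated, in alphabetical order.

seed budget, water

land: 41/41 (binding)
fertilizer: 48/48 (binding)
water: 41/56 (slack 15)
seed budget: 74/77 (slack 3)
By complementary slackness, a constraint with positive slack has shadow price 0 → seed budget, water.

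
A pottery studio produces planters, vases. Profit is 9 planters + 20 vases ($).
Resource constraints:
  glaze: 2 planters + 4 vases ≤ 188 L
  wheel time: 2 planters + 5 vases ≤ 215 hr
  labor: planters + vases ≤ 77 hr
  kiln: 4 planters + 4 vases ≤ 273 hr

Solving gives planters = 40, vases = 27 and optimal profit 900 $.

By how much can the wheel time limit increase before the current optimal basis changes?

Binding constraints: glaze, wheel time. The basis is B = [[2,4],[2,5]] with det 2.
Per unit increase in wheel time, x* moves by d = (-2, 1).
The basis stays optimal until planters reaches 0; allowable increase = 20 hr.

20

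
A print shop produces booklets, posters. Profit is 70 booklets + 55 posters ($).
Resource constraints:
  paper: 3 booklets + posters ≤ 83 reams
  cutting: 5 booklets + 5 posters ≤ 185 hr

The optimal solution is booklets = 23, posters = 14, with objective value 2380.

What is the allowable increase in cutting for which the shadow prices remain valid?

230

Binding constraints: paper, cutting. The basis is B = [[3,1],[5,5]] with det 10.
Per unit increase in cutting, x* moves by d = (-0.1, 0.3).
The basis stays optimal until booklets reaches 0; allowable increase = 230 hr.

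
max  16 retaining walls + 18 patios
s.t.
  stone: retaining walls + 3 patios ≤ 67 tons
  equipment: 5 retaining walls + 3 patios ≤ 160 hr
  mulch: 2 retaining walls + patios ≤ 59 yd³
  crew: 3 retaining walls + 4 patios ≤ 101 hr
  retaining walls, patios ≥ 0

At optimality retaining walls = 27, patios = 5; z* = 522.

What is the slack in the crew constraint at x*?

crew used = 3·27 + 4·5 = 101; slack = 101 − 101 = 0.

0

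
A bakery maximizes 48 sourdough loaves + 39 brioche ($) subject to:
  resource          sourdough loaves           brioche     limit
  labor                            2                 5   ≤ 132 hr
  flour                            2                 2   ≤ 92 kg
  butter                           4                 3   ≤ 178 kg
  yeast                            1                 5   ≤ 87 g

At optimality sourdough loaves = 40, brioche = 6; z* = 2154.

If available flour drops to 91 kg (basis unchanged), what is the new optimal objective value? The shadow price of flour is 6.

2148

Δb = -1, so new z* = 2154 + (6)·(-1) = 2154 − 6 = 2148.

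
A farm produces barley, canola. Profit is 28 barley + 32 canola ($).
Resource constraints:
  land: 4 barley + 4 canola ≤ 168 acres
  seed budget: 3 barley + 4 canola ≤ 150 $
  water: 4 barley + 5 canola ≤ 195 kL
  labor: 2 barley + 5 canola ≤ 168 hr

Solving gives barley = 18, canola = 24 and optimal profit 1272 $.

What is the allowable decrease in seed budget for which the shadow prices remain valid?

24

Binding constraints: land, seed budget. The basis is B = [[4,4],[3,4]] with det 4.
Per unit decrease in seed budget, x* moves by d = (1, -1).
The basis stays optimal until canola reaches 0; allowable decrease = 24 $.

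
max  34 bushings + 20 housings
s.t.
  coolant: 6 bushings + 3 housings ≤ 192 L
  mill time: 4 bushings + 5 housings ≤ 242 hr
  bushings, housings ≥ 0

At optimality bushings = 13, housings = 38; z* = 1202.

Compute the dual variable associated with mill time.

Check each constraint at x*: coolant 192/192 (tight); mill time 242/242 (tight).
Dual feasibility on the basic columns requires 6·y_coolant + 4·y_mill time = 34, 3·y_coolant + 5·y_mill time = 20.
→ y_coolant = 5 and y_mill time = 1.
Shadow price of mill time = 1.

1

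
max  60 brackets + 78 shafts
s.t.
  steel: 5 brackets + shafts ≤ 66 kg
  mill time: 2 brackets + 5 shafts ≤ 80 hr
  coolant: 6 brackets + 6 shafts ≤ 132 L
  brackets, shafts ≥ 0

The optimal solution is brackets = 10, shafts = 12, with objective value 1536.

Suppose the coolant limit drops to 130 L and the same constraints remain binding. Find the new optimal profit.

Binding: mill time and coolant. Non-binding: steel (4 unused).
By complementary slackness, y = 0 for the non-binding constraint.
From A_Bᵀ y = c: 2·y_mill time + 6·y_coolant = 60; 5·y_mill time + 6·y_coolant = 78.
This yields shadow prices y_mill time = 6, y_coolant = 8.
Δz = y_coolant·Δb = 8 × (-2) = -16, so new z* = 1536 − 16 = 1520.

1520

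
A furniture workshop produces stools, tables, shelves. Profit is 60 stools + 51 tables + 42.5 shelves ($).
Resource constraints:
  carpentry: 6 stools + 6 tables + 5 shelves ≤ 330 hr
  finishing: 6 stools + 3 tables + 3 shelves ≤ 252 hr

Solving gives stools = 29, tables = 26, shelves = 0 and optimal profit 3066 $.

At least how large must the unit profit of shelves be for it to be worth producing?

44

At the optimum: carpentry uses 330 of 330 (binding); finishing uses 252 of 252 (binding).
Dual feasibility on the basic columns requires 6·y_carpentry + 6·y_finishing = 60, 6·y_carpentry + 3·y_finishing = 51.
→ y_carpentry = 7 and y_finishing = 3.
shelves enters the basis when its profit ≥ yᵀa₃ = 7·5 + 3·3 = 44.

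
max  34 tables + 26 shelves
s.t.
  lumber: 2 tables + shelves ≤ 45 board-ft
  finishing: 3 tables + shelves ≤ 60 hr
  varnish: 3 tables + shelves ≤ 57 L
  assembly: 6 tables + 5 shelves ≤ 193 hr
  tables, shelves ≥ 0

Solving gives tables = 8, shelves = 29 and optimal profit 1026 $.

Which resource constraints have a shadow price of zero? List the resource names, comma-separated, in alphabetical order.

lumber: 45/45 (binding)
finishing: 53/60 (slack 7)
varnish: 53/57 (slack 4)
assembly: 193/193 (binding)
By complementary slackness, a constraint with positive slack has shadow price 0 → finishing, varnish.

finishing, varnish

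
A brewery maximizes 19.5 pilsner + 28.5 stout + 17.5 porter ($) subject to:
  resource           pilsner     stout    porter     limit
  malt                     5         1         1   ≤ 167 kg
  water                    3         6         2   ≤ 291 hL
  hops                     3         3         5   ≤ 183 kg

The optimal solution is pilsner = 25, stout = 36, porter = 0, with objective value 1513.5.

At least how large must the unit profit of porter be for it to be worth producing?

At the optimum: malt uses 161 of 167 (slack = 6); water uses 291 of 291 (binding); hops uses 183 of 183 (binding).
By complementary slackness, y = 0 for the non-binding constraint.
From A_Bᵀ y = c: 3·y_water + 3·y_hops = 19.5; 6·y_water + 3·y_hops = 28.5.
Solving: y_water = 3, y_hops = 3.5.
porter enters the basis when its profit ≥ yᵀa₃ = 3·2 + 3.5·5 = 23.5.

23.5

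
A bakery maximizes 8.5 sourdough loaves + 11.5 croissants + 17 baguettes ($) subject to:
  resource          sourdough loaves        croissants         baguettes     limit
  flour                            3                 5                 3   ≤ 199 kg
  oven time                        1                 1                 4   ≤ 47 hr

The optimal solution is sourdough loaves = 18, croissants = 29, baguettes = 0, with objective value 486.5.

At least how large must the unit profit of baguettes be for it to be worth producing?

20.5

Check each constraint at x*: flour 199/199 (tight); oven time 47/47 (tight).
From A_Bᵀ y = c: 3·y_flour + 1·y_oven time = 8.5; 5·y_flour + 1·y_oven time = 11.5.
This yields shadow prices y_flour = 1.5, y_oven time = 4.
baguettes enters the basis when its profit ≥ yᵀa₃ = 1.5·3 + 4·4 = 20.5.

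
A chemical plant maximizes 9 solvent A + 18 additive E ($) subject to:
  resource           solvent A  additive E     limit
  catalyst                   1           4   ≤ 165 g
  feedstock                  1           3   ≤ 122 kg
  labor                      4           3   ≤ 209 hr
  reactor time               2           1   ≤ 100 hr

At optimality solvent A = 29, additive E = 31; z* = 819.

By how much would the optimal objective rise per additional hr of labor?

At the optimum: catalyst uses 153 of 165 (slack = 12); feedstock uses 122 of 122 (binding); labor uses 209 of 209 (binding); reactor time uses 89 of 100 (slack = 11).
Slack constraints have shadow price 0 (complementary slackness).
From A_Bᵀ y = c: 1·y_feedstock + 4·y_labor = 9; 3·y_feedstock + 3·y_labor = 18.
→ y_feedstock = 5 and y_labor = 1.
Shadow price of labor = 1.

1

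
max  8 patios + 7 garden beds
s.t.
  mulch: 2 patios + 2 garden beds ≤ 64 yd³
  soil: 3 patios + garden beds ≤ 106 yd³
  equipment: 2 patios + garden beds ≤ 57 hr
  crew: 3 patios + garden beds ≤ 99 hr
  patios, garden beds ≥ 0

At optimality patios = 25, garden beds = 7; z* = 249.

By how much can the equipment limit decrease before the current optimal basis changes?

Binding constraints: mulch, equipment. The basis is B = [[2,2],[2,1]] with det -2.
Per unit decrease in equipment, x* moves by d = (-1, 1).
The basis stays optimal until patios reaches 0; allowable decrease = 25 hr.

25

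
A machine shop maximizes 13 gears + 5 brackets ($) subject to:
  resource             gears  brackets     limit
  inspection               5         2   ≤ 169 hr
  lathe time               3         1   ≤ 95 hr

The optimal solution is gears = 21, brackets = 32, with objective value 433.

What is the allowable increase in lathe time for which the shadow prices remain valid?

Binding constraints: inspection, lathe time. The basis is B = [[5,2],[3,1]] with det -1.
Per unit increase in lathe time, x* moves by d = (2, -5).
The basis stays optimal until brackets reaches 0; allowable increase = 6.4 hr.

6.4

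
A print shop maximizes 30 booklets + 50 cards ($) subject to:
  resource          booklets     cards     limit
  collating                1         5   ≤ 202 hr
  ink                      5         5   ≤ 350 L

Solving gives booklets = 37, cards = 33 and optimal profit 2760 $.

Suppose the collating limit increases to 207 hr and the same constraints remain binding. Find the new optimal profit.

2785

Both collating and ink are binding at x*.
Dual feasibility on the basic columns requires 1·y_collating + 5·y_ink = 30, 5·y_collating + 5·y_ink = 50.
This yields shadow prices y_collating = 5, y_ink = 5.
Δz = y_collating·Δb = 5 × (5) = 25, so new z* = 2760 + 25 = 2785.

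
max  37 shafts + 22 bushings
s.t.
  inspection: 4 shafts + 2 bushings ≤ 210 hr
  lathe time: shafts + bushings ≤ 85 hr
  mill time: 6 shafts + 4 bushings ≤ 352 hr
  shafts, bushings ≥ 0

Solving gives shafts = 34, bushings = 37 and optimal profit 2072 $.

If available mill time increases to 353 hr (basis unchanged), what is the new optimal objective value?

2075.5

Check each constraint at x*: inspection 210/210 (tight); lathe time 71/85 (slack 14); mill time 352/352 (tight).
Slack constraints have shadow price 0 (complementary slackness).
Dual feasibility on the basic columns requires 4·y_inspection + 6·y_mill time = 37, 2·y_inspection + 4·y_mill time = 22.
Solving: y_inspection = 4, y_mill time = 3.5.
Δz = y_mill time·Δb = 3.5 × (1) = 3.5, so new z* = 2072 + 3.5 = 2075.5.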